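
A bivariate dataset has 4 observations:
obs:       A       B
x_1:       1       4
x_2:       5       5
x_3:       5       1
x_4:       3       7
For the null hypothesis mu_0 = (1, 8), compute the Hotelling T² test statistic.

Step 1 — sample mean vector:
  mean(A) = (1 + 5 + 5 + 3) / 4 = 14/4 = 3.5
  mean(B) = (4 + 5 + 1 + 7) / 4 = 17/4 = 4.25
  x̄ = (3.5, 4.25),  deviation x̄ - mu_0 = (3.5, 4.25) - (1, 8) = (2.5, -3.75).

Step 2 — sample covariance matrix, S[i,j] = (1/(n-1)) · Σ_k (x_{k,i} - mean_i) · (x_{k,j} - mean_j), divisor n-1 = 3:
  S[A,A] = ((-2.5)·(-2.5) + (1.5)·(1.5) + (1.5)·(1.5) + (-0.5)·(-0.5)) / 3 = 11/3 = 3.6667
  S[A,B] = ((-2.5)·(-0.25) + (1.5)·(0.75) + (1.5)·(-3.25) + (-0.5)·(2.75)) / 3 = -4.5/3 = -1.5
  S[B,B] = ((-0.25)·(-0.25) + (0.75)·(0.75) + (-3.25)·(-3.25) + (2.75)·(2.75)) / 3 = 18.75/3 = 6.25
  S = [[3.6667, -1.5],
 [-1.5, 6.25]].

Step 3 — invert S. det(S) = 3.6667·6.25 - (-1.5)² = 20.6667.
  S^{-1} = (1/det) · [[d, -b], [-b, a]] = [[0.3024, 0.0726],
 [0.0726, 0.1774]].

Step 4 — quadratic form (x̄ - mu_0)^T · S^{-1} · (x̄ - mu_0):
  S^{-1} · (x̄ - mu_0) = (0.4839, -0.4839),
  (x̄ - mu_0)^T · [...] = (2.5)·(0.4839) + (-3.75)·(-0.4839) = 3.0242.

Step 5 — scale by n: T² = 4 · 3.0242 = 12.0968.

T² ≈ 12.0968


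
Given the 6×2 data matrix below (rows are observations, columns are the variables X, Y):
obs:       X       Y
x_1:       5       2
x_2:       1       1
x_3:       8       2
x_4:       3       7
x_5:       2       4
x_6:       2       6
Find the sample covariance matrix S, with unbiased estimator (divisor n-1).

Step 1 — column means:
  mean(X) = (5 + 1 + 8 + 3 + 2 + 2) / 6 = 21/6 = 3.5
  mean(Y) = (2 + 1 + 2 + 7 + 4 + 6) / 6 = 22/6 = 3.6667

Step 2 — sample covariance S[i,j] = (1/(n-1)) · Σ_k (x_{k,i} - mean_i) · (x_{k,j} - mean_j), with n-1 = 5.
  S[X,X] = ((1.5)·(1.5) + (-2.5)·(-2.5) + (4.5)·(4.5) + (-0.5)·(-0.5) + (-1.5)·(-1.5) + (-1.5)·(-1.5)) / 5 = 33.5/5 = 6.7
  S[X,Y] = ((1.5)·(-1.6667) + (-2.5)·(-2.6667) + (4.5)·(-1.6667) + (-0.5)·(3.3333) + (-1.5)·(0.3333) + (-1.5)·(2.3333)) / 5 = -9/5 = -1.8
  S[Y,Y] = ((-1.6667)·(-1.6667) + (-2.6667)·(-2.6667) + (-1.6667)·(-1.6667) + (3.3333)·(3.3333) + (0.3333)·(0.3333) + (2.3333)·(2.3333)) / 5 = 29.3333/5 = 5.8667

S is symmetric (S[j,i] = S[i,j]). Assembling:

S = [[6.7, -1.8],
 [-1.8, 5.8667]]


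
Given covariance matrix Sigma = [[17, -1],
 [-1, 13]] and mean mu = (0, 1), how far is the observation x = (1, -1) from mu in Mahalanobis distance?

Step 1 — centre the observation: (x - mu) = (1, -2).

Step 2 — invert Sigma. det(Sigma) = 17·13 - (-1)² = 220.
  Sigma^{-1} = (1/det) · [[d, -b], [-b, a]] = [[0.0591, 0.0045],
 [0.0045, 0.0773]].

Step 3 — form the quadratic (x - mu)^T · Sigma^{-1} · (x - mu):
  Sigma^{-1} · (x - mu) = (0.05, -0.15).
  (x - mu)^T · [Sigma^{-1} · (x - mu)] = (1)·(0.05) + (-2)·(-0.15) = 0.35.

Step 4 — take square root: d = √(0.35) ≈ 0.5916.

d(x, mu) = √(0.35) ≈ 0.5916


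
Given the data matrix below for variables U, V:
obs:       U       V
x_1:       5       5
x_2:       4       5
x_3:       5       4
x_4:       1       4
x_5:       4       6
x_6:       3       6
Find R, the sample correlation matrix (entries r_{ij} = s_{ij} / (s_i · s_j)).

Step 1 — column means:
  mean(U) = (5 + 4 + 5 + 1 + 4 + 3) / 6 = 22/6 = 3.6667
  mean(V) = (5 + 5 + 4 + 4 + 6 + 6) / 6 = 30/6 = 5

Step 2 — sample variances and covariances s[i,j] = (1/(n-1)) · Σ_k (x_{k,i} - mean_i) · (x_{k,j} - mean_j), with n-1 = 5:
  s[U,U] = ((1.3333)·(1.3333) + (0.3333)·(0.3333) + (1.3333)·(1.3333) + (-2.6667)·(-2.6667) + (0.3333)·(0.3333) + (-0.6667)·(-0.6667)) / 5 = 11.3333/5 = 2.2667
  s[U,V] = ((1.3333)·(0) + (0.3333)·(0) + (1.3333)·(-1) + (-2.6667)·(-1) + (0.3333)·(1) + (-0.6667)·(1)) / 5 = 1/5 = 0.2
  s[V,V] = ((0)·(0) + (0)·(0) + (-1)·(-1) + (-1)·(-1) + (1)·(1) + (1)·(1)) / 5 = 4/5 = 0.8
  Sample standard deviations s_i = √(s[i,i]):
  s(U) = √(2.2667) = 1.5055
  s(V) = √(0.8) = 0.8944

Step 3 — r_{ij} = s_{ij} / (s_i · s_j):
  r[U,U] = 1 (diagonal).
  r[U,V] = 0.2 / (1.5055 · 0.8944) = 0.2 / 1.3466 = 0.1485
  r[V,V] = 1 (diagonal).

R is symmetric with unit diagonal. Assembling:

R = [[1, 0.1485],
 [0.1485, 1]]


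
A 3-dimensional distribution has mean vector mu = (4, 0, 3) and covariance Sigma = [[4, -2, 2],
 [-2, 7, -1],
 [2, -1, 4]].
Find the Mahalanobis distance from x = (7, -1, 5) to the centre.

Step 1 — centre the observation: (x - mu) = (3, -1, 2).

Step 2 — invert Sigma (cofactor / det for 3×3, or solve directly):
  Sigma^{-1} = [[0.375, 0.0833, -0.1667],
 [0.0833, 0.1667, 0],
 [-0.1667, 0, 0.3333]].

Step 3 — form the quadratic (x - mu)^T · Sigma^{-1} · (x - mu):
  Sigma^{-1} · (x - mu) = (0.7083, 0.0833, 0.1667).
  (x - mu)^T · [Sigma^{-1} · (x - mu)] = (3)·(0.7083) + (-1)·(0.0833) + (2)·(0.1667) = 2.375.

Step 4 — take square root: d = √(2.375) ≈ 1.5411.

d(x, mu) = √(2.375) ≈ 1.5411


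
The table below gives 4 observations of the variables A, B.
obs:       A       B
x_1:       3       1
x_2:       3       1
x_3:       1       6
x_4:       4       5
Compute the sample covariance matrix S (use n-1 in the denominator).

Step 1 — column means:
  mean(A) = (3 + 3 + 1 + 4) / 4 = 11/4 = 2.75
  mean(B) = (1 + 1 + 6 + 5) / 4 = 13/4 = 3.25

Step 2 — sample covariance S[i,j] = (1/(n-1)) · Σ_k (x_{k,i} - mean_i) · (x_{k,j} - mean_j), with n-1 = 3.
  S[A,A] = ((0.25)·(0.25) + (0.25)·(0.25) + (-1.75)·(-1.75) + (1.25)·(1.25)) / 3 = 4.75/3 = 1.5833
  S[A,B] = ((0.25)·(-2.25) + (0.25)·(-2.25) + (-1.75)·(2.75) + (1.25)·(1.75)) / 3 = -3.75/3 = -1.25
  S[B,B] = ((-2.25)·(-2.25) + (-2.25)·(-2.25) + (2.75)·(2.75) + (1.75)·(1.75)) / 3 = 20.75/3 = 6.9167

S is symmetric (S[j,i] = S[i,j]). Assembling:

S = [[1.5833, -1.25],
 [-1.25, 6.9167]]


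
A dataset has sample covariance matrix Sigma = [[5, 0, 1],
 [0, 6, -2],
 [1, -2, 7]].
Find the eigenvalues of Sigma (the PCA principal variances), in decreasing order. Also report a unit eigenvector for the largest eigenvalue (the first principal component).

Step 1 — characteristic polynomial p(λ) = det(λI - Sigma) = λ³ - tr·λ² + c_1·λ - det, where tr = trace, c_1 = sum of the principal 2×2 minors, det = det(Sigma):
  tr = 5 + 6 + 7 = 18,
  c_1 = (5·6 - (0)²) + (5·7 - (1)²) + (6·7 - (-2)²) = 30 + 34 + 38 = 102,
  det = 5·(6·7 - (-2)²) - (0)·((0)·7 - (-2)·(1)) + (1)·((0)·(-2) - 6·(1)) = 5·(38) - (0)·(2) + (1)·(-6) = 184.
  So p(λ) = λ³ - 18λ² + 102λ - 184.
Step 2 — look for an integer root (rational root theorem: any rational root is an integer divisor of 184). Testing λ = 4:
  p(4) = 64 - 288 + 408 - 184 = 0  ✓
  Dividing out (λ - 4): p(λ) = (λ - 4)(λ² - 14λ + 46).
Step 3 — remaining eigenvalues from the quadratic λ² - 14λ + 46 = 0:
  Δ = 14² - 4·46 = 196 - 184 = 12,  λ = (14 ± √12)/2 = (14 ± 3.4641)/2 ≈ 8.7321 or 5.2679.
  Sorted: λ_1 = 8.7321,  λ_2 = 5.2679,  λ_3 = 4  (check: sum = 18 = tr ✓).

Step 4 — unit eigenvector for λ_1 ≈ 8.7321: v spans the null space of (Sigma - λ_1 I), whose rows are
  r_1 = (-3.7321, 0, 1),  r_2 = (0, -2.7321, -2),  r_3 = (1, -2, -1.7321).
  v is orthogonal to every row, so take v ∝ r_1 × r_2 = ((0)·(-2) - (1)·(-2.7321), (1)·(0) - (-3.7321)·(-2), (-3.7321)·(-2.7321) - (0)·(0)) ≈ (2.7321, -7.4641, 10.1962).
  Let u = (2.7321, -7.4641, 10.1962).
  ||u|| = √((2.7321)² + (-7.4641)² + (10.1962)²) = √(167.1384) ≈ 12.9282,  v_1 = u/||u|| ≈ (0.2113, -0.5774, 0.7887) (||v_1|| = 1).

λ_1 = 8.7321,  λ_2 = 5.2679,  λ_3 = 4;  v_1 ≈ (0.2113, -0.5774, 0.7887)


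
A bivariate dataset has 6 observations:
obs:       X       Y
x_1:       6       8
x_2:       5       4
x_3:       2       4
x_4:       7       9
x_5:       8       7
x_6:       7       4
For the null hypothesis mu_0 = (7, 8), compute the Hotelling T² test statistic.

Step 1 — sample mean vector:
  mean(X) = (6 + 5 + 2 + 7 + 8 + 7) / 6 = 35/6 = 5.8333
  mean(Y) = (8 + 4 + 4 + 9 + 7 + 4) / 6 = 36/6 = 6
  x̄ = (5.8333, 6),  deviation x̄ - mu_0 = (5.8333, 6) - (7, 8) = (-1.1667, -2).

Step 2 — sample covariance matrix, S[i,j] = (1/(n-1)) · Σ_k (x_{k,i} - mean_i) · (x_{k,j} - mean_j), divisor n-1 = 5:
  S[X,X] = ((0.1667)·(0.1667) + (-0.8333)·(-0.8333) + (-3.8333)·(-3.8333) + (1.1667)·(1.1667) + (2.1667)·(2.1667) + (1.1667)·(1.1667)) / 5 = 22.8333/5 = 4.5667
  S[X,Y] = ((0.1667)·(2) + (-0.8333)·(-2) + (-3.8333)·(-2) + (1.1667)·(3) + (2.1667)·(1) + (1.1667)·(-2)) / 5 = 13/5 = 2.6
  S[Y,Y] = ((2)·(2) + (-2)·(-2) + (-2)·(-2) + (3)·(3) + (1)·(1) + (-2)·(-2)) / 5 = 26/5 = 5.2
  S = [[4.5667, 2.6],
 [2.6, 5.2]].

Step 3 — invert S. det(S) = 4.5667·5.2 - (2.6)² = 16.9867.
  S^{-1} = (1/det) · [[d, -b], [-b, a]] = [[0.3061, -0.1531],
 [-0.1531, 0.2688]].

Step 4 — quadratic form (x̄ - mu_0)^T · S^{-1} · (x̄ - mu_0):
  S^{-1} · (x̄ - mu_0) = (-0.051, -0.3591),
  (x̄ - mu_0)^T · [...] = (-1.1667)·(-0.051) + (-2)·(-0.3591) = 0.7777.

Step 5 — scale by n: T² = 6 · 0.7777 = 4.6664.

T² ≈ 4.6664


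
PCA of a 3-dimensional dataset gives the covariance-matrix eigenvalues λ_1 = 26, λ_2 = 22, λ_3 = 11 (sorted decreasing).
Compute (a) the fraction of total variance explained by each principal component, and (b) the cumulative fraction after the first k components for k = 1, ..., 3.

Step 1 — total variance = trace(Sigma) = Σ λ_i = 26 + 22 + 11 = 59.

Step 2 — fraction explained by component i = λ_i / Σ λ:
  PC1: 26/59 = 0.4407
  PC2: 22/59 = 0.3729
  PC3: 11/59 = 0.1864

Step 3 — cumulative fraction after k components = (λ_1 + ... + λ_k) / Σ λ:
  k = 1: 26/59 = 0.4407
  k = 2: (26 + 22)/59 = 48/59 = 0.8136
  k = 3: (26 + 22 + 11)/59 = 59/59 = 1

Summary (fraction, with percent):

explained: PC1 0.4407 (44.07%), PC2 0.3729 (37.29%), PC3 0.1864 (18.64%);  cumulative: 0.4407, 0.8136, 1


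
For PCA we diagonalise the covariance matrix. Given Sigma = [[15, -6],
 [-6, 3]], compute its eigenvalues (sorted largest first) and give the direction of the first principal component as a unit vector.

Step 1 — characteristic polynomial of 2×2 Sigma:
  det(Sigma - λI) = λ² - trace · λ + det = 0.
  trace = 15 + 3 = 18, det = 15·3 - (-6)² = 9.
Step 2 — discriminant:
  Δ = trace² - 4·det = 324 - 36 = 288.
Step 3 — eigenvalues:
  λ = (trace ± √Δ)/2 = (18 ± 16.9706)/2,
  λ_1 = 17.4853,  λ_2 = 0.5147.

Step 4 — unit eigenvector for λ_1: solve (Sigma - λ_1 I)v = 0. First row:
  (15 - 17.4853)·v_x + (-6)·v_y = 0, i.e. (-2.4853)·v_x + (-6)·v_y = 0,
  so v ∝ (b, λ_1 - a) = (-6, 2.4853); multiply by -1 so the first entry is positive: u = (6, -2.4853).
  ||u|| = √((6)² + (-2.4853)²) = √(42.1766) ≈ 6.4944,
  v_1 = u/||u|| ≈ (0.9239, -0.3827) (||v_1|| = 1).

λ_1 = 17.4853,  λ_2 = 0.5147;  v_1 ≈ (0.9239, -0.3827)


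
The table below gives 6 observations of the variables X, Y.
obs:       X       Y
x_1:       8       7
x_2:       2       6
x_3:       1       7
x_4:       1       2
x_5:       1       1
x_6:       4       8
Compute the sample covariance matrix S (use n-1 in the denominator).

Step 1 — column means:
  mean(X) = (8 + 2 + 1 + 1 + 1 + 4) / 6 = 17/6 = 2.8333
  mean(Y) = (7 + 6 + 7 + 2 + 1 + 8) / 6 = 31/6 = 5.1667

Step 2 — sample covariance S[i,j] = (1/(n-1)) · Σ_k (x_{k,i} - mean_i) · (x_{k,j} - mean_j), with n-1 = 5.
  S[X,X] = ((5.1667)·(5.1667) + (-0.8333)·(-0.8333) + (-1.8333)·(-1.8333) + (-1.8333)·(-1.8333) + (-1.8333)·(-1.8333) + (1.1667)·(1.1667)) / 5 = 38.8333/5 = 7.7667
  S[X,Y] = ((5.1667)·(1.8333) + (-0.8333)·(0.8333) + (-1.8333)·(1.8333) + (-1.8333)·(-3.1667) + (-1.8333)·(-4.1667) + (1.1667)·(2.8333)) / 5 = 22.1667/5 = 4.4333
  S[Y,Y] = ((1.8333)·(1.8333) + (0.8333)·(0.8333) + (1.8333)·(1.8333) + (-3.1667)·(-3.1667) + (-4.1667)·(-4.1667) + (2.8333)·(2.8333)) / 5 = 42.8333/5 = 8.5667

S is symmetric (S[j,i] = S[i,j]). Assembling:

S = [[7.7667, 4.4333],
 [4.4333, 8.5667]]


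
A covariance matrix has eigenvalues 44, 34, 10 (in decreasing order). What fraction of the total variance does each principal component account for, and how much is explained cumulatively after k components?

Step 1 — total variance = trace(Sigma) = Σ λ_i = 44 + 34 + 10 = 88.

Step 2 — fraction explained by component i = λ_i / Σ λ:
  PC1: 44/88 = 0.5
  PC2: 34/88 = 0.3864
  PC3: 10/88 = 0.1136

Step 3 — cumulative fraction after k components = (λ_1 + ... + λ_k) / Σ λ:
  k = 1: 44/88 = 0.5
  k = 2: (44 + 34)/88 = 78/88 = 0.8864
  k = 3: (44 + 34 + 10)/88 = 88/88 = 1

Summary (fraction, with percent):

explained: PC1 0.5 (50%), PC2 0.3864 (38.64%), PC3 0.1136 (11.36%);  cumulative: 0.5, 0.8864, 1


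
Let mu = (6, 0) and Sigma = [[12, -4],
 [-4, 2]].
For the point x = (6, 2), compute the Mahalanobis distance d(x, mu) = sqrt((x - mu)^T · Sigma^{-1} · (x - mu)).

Step 1 — centre the observation: (x - mu) = (0, 2).

Step 2 — invert Sigma. det(Sigma) = 12·2 - (-4)² = 8.
  Sigma^{-1} = (1/det) · [[d, -b], [-b, a]] = [[0.25, 0.5],
 [0.5, 1.5]].

Step 3 — form the quadratic (x - mu)^T · Sigma^{-1} · (x - mu):
  Sigma^{-1} · (x - mu) = (1, 3).
  (x - mu)^T · [Sigma^{-1} · (x - mu)] = (0)·(1) + (2)·(3) = 6.

Step 4 — take square root: d = √(6) ≈ 2.4495.

d(x, mu) = √(6) ≈ 2.4495


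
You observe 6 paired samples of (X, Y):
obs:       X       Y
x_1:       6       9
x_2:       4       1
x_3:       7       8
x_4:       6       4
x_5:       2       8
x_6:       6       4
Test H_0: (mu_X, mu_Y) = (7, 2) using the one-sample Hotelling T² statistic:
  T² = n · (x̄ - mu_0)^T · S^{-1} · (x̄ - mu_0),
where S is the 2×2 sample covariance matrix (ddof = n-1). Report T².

Step 1 — sample mean vector:
  mean(X) = (6 + 4 + 7 + 6 + 2 + 6) / 6 = 31/6 = 5.1667
  mean(Y) = (9 + 1 + 8 + 4 + 8 + 4) / 6 = 34/6 = 5.6667
  x̄ = (5.1667, 5.6667),  deviation x̄ - mu_0 = (5.1667, 5.6667) - (7, 2) = (-1.8333, 3.6667).

Step 2 — sample covariance matrix, S[i,j] = (1/(n-1)) · Σ_k (x_{k,i} - mean_i) · (x_{k,j} - mean_j), divisor n-1 = 5:
  S[X,X] = ((0.8333)·(0.8333) + (-1.1667)·(-1.1667) + (1.8333)·(1.8333) + (0.8333)·(0.8333) + (-3.1667)·(-3.1667) + (0.8333)·(0.8333)) / 5 = 16.8333/5 = 3.3667
  S[X,Y] = ((0.8333)·(3.3333) + (-1.1667)·(-4.6667) + (1.8333)·(2.3333) + (0.8333)·(-1.6667) + (-3.1667)·(2.3333) + (0.8333)·(-1.6667)) / 5 = 2.3333/5 = 0.4667
  S[Y,Y] = ((3.3333)·(3.3333) + (-4.6667)·(-4.6667) + (2.3333)·(2.3333) + (-1.6667)·(-1.6667) + (2.3333)·(2.3333) + (-1.6667)·(-1.6667)) / 5 = 49.3333/5 = 9.8667
  S = [[3.3667, 0.4667],
 [0.4667, 9.8667]].

Step 3 — invert S. det(S) = 3.3667·9.8667 - (0.4667)² = 33.
  S^{-1} = (1/det) · [[d, -b], [-b, a]] = [[0.299, -0.0141],
 [-0.0141, 0.102]].

Step 4 — quadratic form (x̄ - mu_0)^T · S^{-1} · (x̄ - mu_0):
  S^{-1} · (x̄ - mu_0) = (-0.6, 0.4),
  (x̄ - mu_0)^T · [...] = (-1.8333)·(-0.6) + (3.6667)·(0.4) = 2.5667.

Step 5 — scale by n: T² = 6 · 2.5667 = 15.4.

T² ≈ 15.4


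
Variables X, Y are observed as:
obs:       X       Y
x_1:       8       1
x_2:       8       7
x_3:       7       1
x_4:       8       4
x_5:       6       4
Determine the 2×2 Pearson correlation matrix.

Step 1 — column means:
  mean(X) = (8 + 8 + 7 + 8 + 6) / 5 = 37/5 = 7.4
  mean(Y) = (1 + 7 + 1 + 4 + 4) / 5 = 17/5 = 3.4

Step 2 — sample variances and covariances s[i,j] = (1/(n-1)) · Σ_k (x_{k,i} - mean_i) · (x_{k,j} - mean_j), with n-1 = 4:
  s[X,X] = ((0.6)·(0.6) + (0.6)·(0.6) + (-0.4)·(-0.4) + (0.6)·(0.6) + (-1.4)·(-1.4)) / 4 = 3.2/4 = 0.8
  s[X,Y] = ((0.6)·(-2.4) + (0.6)·(3.6) + (-0.4)·(-2.4) + (0.6)·(0.6) + (-1.4)·(0.6)) / 4 = 1.2/4 = 0.3
  s[Y,Y] = ((-2.4)·(-2.4) + (3.6)·(3.6) + (-2.4)·(-2.4) + (0.6)·(0.6) + (0.6)·(0.6)) / 4 = 25.2/4 = 6.3
  Sample standard deviations s_i = √(s[i,i]):
  s(X) = √(0.8) = 0.8944
  s(Y) = √(6.3) = 2.51

Step 3 — r_{ij} = s_{ij} / (s_i · s_j):
  r[X,X] = 1 (diagonal).
  r[X,Y] = 0.3 / (0.8944 · 2.51) = 0.3 / 2.245 = 0.1336
  r[Y,Y] = 1 (diagonal).

R is symmetric with unit diagonal. Assembling:

R = [[1, 0.1336],
 [0.1336, 1]]


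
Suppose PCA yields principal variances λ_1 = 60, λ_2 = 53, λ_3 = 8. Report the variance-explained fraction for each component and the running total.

Step 1 — total variance = trace(Sigma) = Σ λ_i = 60 + 53 + 8 = 121.

Step 2 — fraction explained by component i = λ_i / Σ λ:
  PC1: 60/121 = 0.4959
  PC2: 53/121 = 0.438
  PC3: 8/121 = 0.0661

Step 3 — cumulative fraction after k components = (λ_1 + ... + λ_k) / Σ λ:
  k = 1: 60/121 = 0.4959
  k = 2: (60 + 53)/121 = 113/121 = 0.9339
  k = 3: (60 + 53 + 8)/121 = 121/121 = 1

Summary (fraction, with percent):

explained: PC1 0.4959 (49.59%), PC2 0.438 (43.8%), PC3 0.0661 (6.61%);  cumulative: 0.4959, 0.9339, 1


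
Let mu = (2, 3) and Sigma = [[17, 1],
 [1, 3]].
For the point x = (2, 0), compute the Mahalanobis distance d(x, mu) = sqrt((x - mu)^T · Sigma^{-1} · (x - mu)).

Step 1 — centre the observation: (x - mu) = (0, -3).

Step 2 — invert Sigma. det(Sigma) = 17·3 - (1)² = 50.
  Sigma^{-1} = (1/det) · [[d, -b], [-b, a]] = [[0.06, -0.02],
 [-0.02, 0.34]].

Step 3 — form the quadratic (x - mu)^T · Sigma^{-1} · (x - mu):
  Sigma^{-1} · (x - mu) = (0.06, -1.02).
  (x - mu)^T · [Sigma^{-1} · (x - mu)] = (0)·(0.06) + (-3)·(-1.02) = 3.06.

Step 4 — take square root: d = √(3.06) ≈ 1.7493.

d(x, mu) = √(3.06) ≈ 1.7493


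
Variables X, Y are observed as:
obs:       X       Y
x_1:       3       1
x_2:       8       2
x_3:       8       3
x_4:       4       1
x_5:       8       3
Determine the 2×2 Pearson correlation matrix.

Step 1 — column means:
  mean(X) = (3 + 8 + 8 + 4 + 8) / 5 = 31/5 = 6.2
  mean(Y) = (1 + 2 + 3 + 1 + 3) / 5 = 10/5 = 2

Step 2 — sample variances and covariances s[i,j] = (1/(n-1)) · Σ_k (x_{k,i} - mean_i) · (x_{k,j} - mean_j), with n-1 = 4:
  s[X,X] = ((-3.2)·(-3.2) + (1.8)·(1.8) + (1.8)·(1.8) + (-2.2)·(-2.2) + (1.8)·(1.8)) / 4 = 24.8/4 = 6.2
  s[X,Y] = ((-3.2)·(-1) + (1.8)·(0) + (1.8)·(1) + (-2.2)·(-1) + (1.8)·(1)) / 4 = 9/4 = 2.25
  s[Y,Y] = ((-1)·(-1) + (0)·(0) + (1)·(1) + (-1)·(-1) + (1)·(1)) / 4 = 4/4 = 1
  Sample standard deviations s_i = √(s[i,i]):
  s(X) = √(6.2) = 2.49
  s(Y) = √(1) = 1

Step 3 — r_{ij} = s_{ij} / (s_i · s_j):
  r[X,X] = 1 (diagonal).
  r[X,Y] = 2.25 / (2.49 · 1) = 2.25 / 2.49 = 0.9036
  r[Y,Y] = 1 (diagonal).

R is symmetric with unit diagonal. Assembling:

R = [[1, 0.9036],
 [0.9036, 1]]


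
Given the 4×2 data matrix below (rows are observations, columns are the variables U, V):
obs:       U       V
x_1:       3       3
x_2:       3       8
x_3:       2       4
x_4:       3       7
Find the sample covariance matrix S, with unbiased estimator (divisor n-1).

Step 1 — column means:
  mean(U) = (3 + 3 + 2 + 3) / 4 = 11/4 = 2.75
  mean(V) = (3 + 8 + 4 + 7) / 4 = 22/4 = 5.5

Step 2 — sample covariance S[i,j] = (1/(n-1)) · Σ_k (x_{k,i} - mean_i) · (x_{k,j} - mean_j), with n-1 = 3.
  S[U,U] = ((0.25)·(0.25) + (0.25)·(0.25) + (-0.75)·(-0.75) + (0.25)·(0.25)) / 3 = 0.75/3 = 0.25
  S[U,V] = ((0.25)·(-2.5) + (0.25)·(2.5) + (-0.75)·(-1.5) + (0.25)·(1.5)) / 3 = 1.5/3 = 0.5
  S[V,V] = ((-2.5)·(-2.5) + (2.5)·(2.5) + (-1.5)·(-1.5) + (1.5)·(1.5)) / 3 = 17/3 = 5.6667

S is symmetric (S[j,i] = S[i,j]). Assembling:

S = [[0.25, 0.5],
 [0.5, 5.6667]]


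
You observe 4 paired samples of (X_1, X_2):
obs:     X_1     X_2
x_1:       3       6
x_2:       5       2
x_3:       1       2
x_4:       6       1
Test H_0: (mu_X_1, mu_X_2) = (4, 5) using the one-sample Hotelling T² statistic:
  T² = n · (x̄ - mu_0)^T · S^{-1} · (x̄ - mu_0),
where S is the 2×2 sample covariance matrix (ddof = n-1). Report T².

Step 1 — sample mean vector:
  mean(X_1) = (3 + 5 + 1 + 6) / 4 = 15/4 = 3.75
  mean(X_2) = (6 + 2 + 2 + 1) / 4 = 11/4 = 2.75
  x̄ = (3.75, 2.75),  deviation x̄ - mu_0 = (3.75, 2.75) - (4, 5) = (-0.25, -2.25).

Step 2 — sample covariance matrix, S[i,j] = (1/(n-1)) · Σ_k (x_{k,i} - mean_i) · (x_{k,j} - mean_j), divisor n-1 = 3:
  S[X_1,X_1] = ((-0.75)·(-0.75) + (1.25)·(1.25) + (-2.75)·(-2.75) + (2.25)·(2.25)) / 3 = 14.75/3 = 4.9167
  S[X_1,X_2] = ((-0.75)·(3.25) + (1.25)·(-0.75) + (-2.75)·(-0.75) + (2.25)·(-1.75)) / 3 = -5.25/3 = -1.75
  S[X_2,X_2] = ((3.25)·(3.25) + (-0.75)·(-0.75) + (-0.75)·(-0.75) + (-1.75)·(-1.75)) / 3 = 14.75/3 = 4.9167
  S = [[4.9167, -1.75],
 [-1.75, 4.9167]].

Step 3 — invert S. det(S) = 4.9167·4.9167 - (-1.75)² = 21.1111.
  S^{-1} = (1/det) · [[d, -b], [-b, a]] = [[0.2329, 0.0829],
 [0.0829, 0.2329]].

Step 4 — quadratic form (x̄ - mu_0)^T · S^{-1} · (x̄ - mu_0):
  S^{-1} · (x̄ - mu_0) = (-0.2447, -0.5447),
  (x̄ - mu_0)^T · [...] = (-0.25)·(-0.2447) + (-2.25)·(-0.5447) = 1.2868.

Step 5 — scale by n: T² = 4 · 1.2868 = 5.1474.

T² ≈ 5.1474


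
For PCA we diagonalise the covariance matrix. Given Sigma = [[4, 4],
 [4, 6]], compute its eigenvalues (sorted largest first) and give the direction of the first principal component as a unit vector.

Step 1 — characteristic polynomial of 2×2 Sigma:
  det(Sigma - λI) = λ² - trace · λ + det = 0.
  trace = 4 + 6 = 10, det = 4·6 - (4)² = 8.
Step 2 — discriminant:
  Δ = trace² - 4·det = 100 - 32 = 68.
Step 3 — eigenvalues:
  λ = (trace ± √Δ)/2 = (10 ± 8.2462)/2,
  λ_1 = 9.1231,  λ_2 = 0.8769.

Step 4 — unit eigenvector for λ_1: solve (Sigma - λ_1 I)v = 0. First row:
  (4 - 9.1231)·v_x + (4)·v_y = 0, i.e. (-5.1231)·v_x + (4)·v_y = 0,
  so v ∝ (b, λ_1 - a) = (4, 5.1231) = u.
  ||u|| = √((4)² + (5.1231)²) = √(42.2462) ≈ 6.4997,
  v_1 = u/||u|| ≈ (0.6154, 0.7882) (||v_1|| = 1).

λ_1 = 9.1231,  λ_2 = 0.8769;  v_1 ≈ (0.6154, 0.7882)


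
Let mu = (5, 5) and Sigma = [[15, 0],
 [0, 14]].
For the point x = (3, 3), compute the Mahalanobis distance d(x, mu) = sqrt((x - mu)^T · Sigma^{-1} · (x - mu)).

Step 1 — centre the observation: (x - mu) = (-2, -2).

Step 2 — invert Sigma. det(Sigma) = 15·14 - (0)² = 210.
  Sigma^{-1} = (1/det) · [[d, -b], [-b, a]] = [[0.0667, 0],
 [0, 0.0714]].

Step 3 — form the quadratic (x - mu)^T · Sigma^{-1} · (x - mu):
  Sigma^{-1} · (x - mu) = (-0.1333, -0.1429).
  (x - mu)^T · [Sigma^{-1} · (x - mu)] = (-2)·(-0.1333) + (-2)·(-0.1429) = 0.5524.

Step 4 — take square root: d = √(0.5524) ≈ 0.7432.

d(x, mu) = √(0.5524) ≈ 0.7432


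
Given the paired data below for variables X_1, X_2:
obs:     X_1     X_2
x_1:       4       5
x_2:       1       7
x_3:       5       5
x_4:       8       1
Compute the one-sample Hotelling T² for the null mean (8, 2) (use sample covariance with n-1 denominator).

Step 1 — sample mean vector:
  mean(X_1) = (4 + 1 + 5 + 8) / 4 = 18/4 = 4.5
  mean(X_2) = (5 + 7 + 5 + 1) / 4 = 18/4 = 4.5
  x̄ = (4.5, 4.5),  deviation x̄ - mu_0 = (4.5, 4.5) - (8, 2) = (-3.5, 2.5).

Step 2 — sample covariance matrix, S[i,j] = (1/(n-1)) · Σ_k (x_{k,i} - mean_i) · (x_{k,j} - mean_j), divisor n-1 = 3:
  S[X_1,X_1] = ((-0.5)·(-0.5) + (-3.5)·(-3.5) + (0.5)·(0.5) + (3.5)·(3.5)) / 3 = 25/3 = 8.3333
  S[X_1,X_2] = ((-0.5)·(0.5) + (-3.5)·(2.5) + (0.5)·(0.5) + (3.5)·(-3.5)) / 3 = -21/3 = -7
  S[X_2,X_2] = ((0.5)·(0.5) + (2.5)·(2.5) + (0.5)·(0.5) + (-3.5)·(-3.5)) / 3 = 19/3 = 6.3333
  S = [[8.3333, -7],
 [-7, 6.3333]].

Step 3 — invert S. det(S) = 8.3333·6.3333 - (-7)² = 3.7778.
  S^{-1} = (1/det) · [[d, -b], [-b, a]] = [[1.6765, 1.8529],
 [1.8529, 2.2059]].

Step 4 — quadratic form (x̄ - mu_0)^T · S^{-1} · (x̄ - mu_0):
  S^{-1} · (x̄ - mu_0) = (-1.2353, -0.9706),
  (x̄ - mu_0)^T · [...] = (-3.5)·(-1.2353) + (2.5)·(-0.9706) = 1.8971.

Step 5 — scale by n: T² = 4 · 1.8971 = 7.5882.

T² ≈ 7.5882


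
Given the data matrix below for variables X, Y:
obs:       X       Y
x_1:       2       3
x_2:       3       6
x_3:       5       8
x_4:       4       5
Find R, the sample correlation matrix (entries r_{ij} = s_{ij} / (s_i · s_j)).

Step 1 — column means:
  mean(X) = (2 + 3 + 5 + 4) / 4 = 14/4 = 3.5
  mean(Y) = (3 + 6 + 8 + 5) / 4 = 22/4 = 5.5

Step 2 — sample variances and covariances s[i,j] = (1/(n-1)) · Σ_k (x_{k,i} - mean_i) · (x_{k,j} - mean_j), with n-1 = 3:
  s[X,X] = ((-1.5)·(-1.5) + (-0.5)·(-0.5) + (1.5)·(1.5) + (0.5)·(0.5)) / 3 = 5/3 = 1.6667
  s[X,Y] = ((-1.5)·(-2.5) + (-0.5)·(0.5) + (1.5)·(2.5) + (0.5)·(-0.5)) / 3 = 7/3 = 2.3333
  s[Y,Y] = ((-2.5)·(-2.5) + (0.5)·(0.5) + (2.5)·(2.5) + (-0.5)·(-0.5)) / 3 = 13/3 = 4.3333
  Sample standard deviations s_i = √(s[i,i]):
  s(X) = √(1.6667) = 1.291
  s(Y) = √(4.3333) = 2.0817

Step 3 — r_{ij} = s_{ij} / (s_i · s_j):
  r[X,X] = 1 (diagonal).
  r[X,Y] = 2.3333 / (1.291 · 2.0817) = 2.3333 / 2.6874 = 0.8682
  r[Y,Y] = 1 (diagonal).

R is symmetric with unit diagonal. Assembling:

R = [[1, 0.8682],
 [0.8682, 1]]


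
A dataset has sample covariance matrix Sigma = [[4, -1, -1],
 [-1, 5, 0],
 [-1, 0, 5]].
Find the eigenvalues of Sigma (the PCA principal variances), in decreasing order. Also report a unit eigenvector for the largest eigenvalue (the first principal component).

Step 1 — characteristic polynomial p(λ) = det(λI - Sigma) = λ³ - tr·λ² + c_1·λ - det, where tr = trace, c_1 = sum of the principal 2×2 minors, det = det(Sigma):
  tr = 4 + 5 + 5 = 14,
  c_1 = (4·5 - (-1)²) + (4·5 - (-1)²) + (5·5 - (0)²) = 19 + 19 + 25 = 63,
  det = 4·(5·5 - (0)²) - (-1)·((-1)·5 - (0)·(-1)) + (-1)·((-1)·(0) - 5·(-1)) = 4·(25) - (-1)·(-5) + (-1)·(5) = 90.
  So p(λ) = λ³ - 14λ² + 63λ - 90.
Step 2 — look for an integer root (rational root theorem: any rational root is an integer divisor of 90). Testing λ = 3:
  p(3) = 27 - 126 + 189 - 90 = 0  ✓
  Dividing out (λ - 3): p(λ) = (λ - 3)(λ² - 11λ + 30).
Step 3 — remaining eigenvalues from the quadratic λ² - 11λ + 30 = 0:
  Δ = 11² - 4·30 = 121 - 120 = 1,  λ = (11 ± √1)/2 = (11 ± 1)/2 = 6 or 5.
  Sorted: λ_1 = 6,  λ_2 = 5,  λ_3 = 3  (check: sum = 14 = tr ✓).

Step 4 — unit eigenvector for λ_1 = 6: v spans the null space of (Sigma - λ_1 I), whose rows are
  r_1 = (-2, -1, -1),  r_2 = (-1, -1, 0),  r_3 = (-1, 0, -1).
  v is orthogonal to every row, so take v ∝ r_1 × r_2 = ((-1)·(0) - (-1)·(-1), (-1)·(-1) - (-2)·(0), (-2)·(-1) - (-1)·(-1)) = (-1, 1, 1).
  Rescale (multiply by -1 so the first nonzero entry is positive): u = (1, -1, -1).
  ||u|| = √((1)² + (-1)² + (-1)²) = √(3) ≈ 1.7321,  v_1 = u/||u|| ≈ (0.5774, -0.5774, -0.5774) (||v_1|| = 1).

λ_1 = 6,  λ_2 = 5,  λ_3 = 3;  v_1 ≈ (0.5774, -0.5774, -0.5774)


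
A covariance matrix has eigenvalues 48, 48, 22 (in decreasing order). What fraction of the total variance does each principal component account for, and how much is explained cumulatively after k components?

Step 1 — total variance = trace(Sigma) = Σ λ_i = 48 + 48 + 22 = 118.

Step 2 — fraction explained by component i = λ_i / Σ λ:
  PC1: 48/118 = 0.4068
  PC2: 48/118 = 0.4068
  PC3: 22/118 = 0.1864

Step 3 — cumulative fraction after k components = (λ_1 + ... + λ_k) / Σ λ:
  k = 1: 48/118 = 0.4068
  k = 2: (48 + 48)/118 = 96/118 = 0.8136
  k = 3: (48 + 48 + 22)/118 = 118/118 = 1

Summary (fraction, with percent):

explained: PC1 0.4068 (40.68%), PC2 0.4068 (40.68%), PC3 0.1864 (18.64%);  cumulative: 0.4068, 0.8136, 1


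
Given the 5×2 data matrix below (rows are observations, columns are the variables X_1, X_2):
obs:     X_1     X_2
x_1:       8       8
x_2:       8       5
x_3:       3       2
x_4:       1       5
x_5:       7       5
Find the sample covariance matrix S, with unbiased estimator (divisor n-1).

Step 1 — column means:
  mean(X_1) = (8 + 8 + 3 + 1 + 7) / 5 = 27/5 = 5.4
  mean(X_2) = (8 + 5 + 2 + 5 + 5) / 5 = 25/5 = 5

Step 2 — sample covariance S[i,j] = (1/(n-1)) · Σ_k (x_{k,i} - mean_i) · (x_{k,j} - mean_j), with n-1 = 4.
  S[X_1,X_1] = ((2.6)·(2.6) + (2.6)·(2.6) + (-2.4)·(-2.4) + (-4.4)·(-4.4) + (1.6)·(1.6)) / 4 = 41.2/4 = 10.3
  S[X_1,X_2] = ((2.6)·(3) + (2.6)·(0) + (-2.4)·(-3) + (-4.4)·(0) + (1.6)·(0)) / 4 = 15/4 = 3.75
  S[X_2,X_2] = ((3)·(3) + (0)·(0) + (-3)·(-3) + (0)·(0) + (0)·(0)) / 4 = 18/4 = 4.5

S is symmetric (S[j,i] = S[i,j]). Assembling:

S = [[10.3, 3.75],
 [3.75, 4.5]]


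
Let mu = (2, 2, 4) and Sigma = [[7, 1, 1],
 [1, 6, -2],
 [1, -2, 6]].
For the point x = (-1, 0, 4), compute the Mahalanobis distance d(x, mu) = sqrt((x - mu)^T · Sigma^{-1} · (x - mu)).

Step 1 — centre the observation: (x - mu) = (-3, -2, 0).

Step 2 — invert Sigma (cofactor / det for 3×3, or solve directly):
  Sigma^{-1} = [[0.1538, -0.0385, -0.0385],
 [-0.0385, 0.1971, 0.0721],
 [-0.0385, 0.0721, 0.1971]].

Step 3 — form the quadratic (x - mu)^T · Sigma^{-1} · (x - mu):
  Sigma^{-1} · (x - mu) = (-0.3846, -0.2788, -0.0288).
  (x - mu)^T · [Sigma^{-1} · (x - mu)] = (-3)·(-0.3846) + (-2)·(-0.2788) + (0)·(-0.0288) = 1.7115.

Step 4 — take square root: d = √(1.7115) ≈ 1.3083.

d(x, mu) = √(1.7115) ≈ 1.3083


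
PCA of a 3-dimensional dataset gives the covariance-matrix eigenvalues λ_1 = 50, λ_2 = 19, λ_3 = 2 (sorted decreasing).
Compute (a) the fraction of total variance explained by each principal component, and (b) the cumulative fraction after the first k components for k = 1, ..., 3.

Step 1 — total variance = trace(Sigma) = Σ λ_i = 50 + 19 + 2 = 71.

Step 2 — fraction explained by component i = λ_i / Σ λ:
  PC1: 50/71 = 0.7042
  PC2: 19/71 = 0.2676
  PC3: 2/71 = 0.0282

Step 3 — cumulative fraction after k components = (λ_1 + ... + λ_k) / Σ λ:
  k = 1: 50/71 = 0.7042
  k = 2: (50 + 19)/71 = 69/71 = 0.9718
  k = 3: (50 + 19 + 2)/71 = 71/71 = 1

Summary (fraction, with percent):

explained: PC1 0.7042 (70.42%), PC2 0.2676 (26.76%), PC3 0.0282 (2.82%);  cumulative: 0.7042, 0.9718, 1


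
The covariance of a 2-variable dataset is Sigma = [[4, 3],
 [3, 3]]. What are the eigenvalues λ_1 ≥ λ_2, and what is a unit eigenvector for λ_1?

Step 1 — characteristic polynomial of 2×2 Sigma:
  det(Sigma - λI) = λ² - trace · λ + det = 0.
  trace = 4 + 3 = 7, det = 4·3 - (3)² = 3.
Step 2 — discriminant:
  Δ = trace² - 4·det = 49 - 12 = 37.
Step 3 — eigenvalues:
  λ = (trace ± √Δ)/2 = (7 ± 6.0828)/2,
  λ_1 = 6.5414,  λ_2 = 0.4586.

Step 4 — unit eigenvector for λ_1: solve (Sigma - λ_1 I)v = 0. First row:
  (4 - 6.5414)·v_x + (3)·v_y = 0, i.e. (-2.5414)·v_x + (3)·v_y = 0,
  so v ∝ (b, λ_1 - a) = (3, 2.5414) = u.
  ||u|| = √((3)² + (2.5414)²) = √(15.4586) ≈ 3.9317,
  v_1 = u/||u|| ≈ (0.763, 0.6464) (||v_1|| = 1).

λ_1 = 6.5414,  λ_2 = 0.4586;  v_1 ≈ (0.763, 0.6464)


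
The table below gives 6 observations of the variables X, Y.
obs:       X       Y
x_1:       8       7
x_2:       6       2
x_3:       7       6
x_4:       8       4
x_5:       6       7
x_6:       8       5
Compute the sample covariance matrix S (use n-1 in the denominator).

Step 1 — column means:
  mean(X) = (8 + 6 + 7 + 8 + 6 + 8) / 6 = 43/6 = 7.1667
  mean(Y) = (7 + 2 + 6 + 4 + 7 + 5) / 6 = 31/6 = 5.1667

Step 2 — sample covariance S[i,j] = (1/(n-1)) · Σ_k (x_{k,i} - mean_i) · (x_{k,j} - mean_j), with n-1 = 5.
  S[X,X] = ((0.8333)·(0.8333) + (-1.1667)·(-1.1667) + (-0.1667)·(-0.1667) + (0.8333)·(0.8333) + (-1.1667)·(-1.1667) + (0.8333)·(0.8333)) / 5 = 4.8333/5 = 0.9667
  S[X,Y] = ((0.8333)·(1.8333) + (-1.1667)·(-3.1667) + (-0.1667)·(0.8333) + (0.8333)·(-1.1667) + (-1.1667)·(1.8333) + (0.8333)·(-0.1667)) / 5 = 1.8333/5 = 0.3667
  S[Y,Y] = ((1.8333)·(1.8333) + (-3.1667)·(-3.1667) + (0.8333)·(0.8333) + (-1.1667)·(-1.1667) + (1.8333)·(1.8333) + (-0.1667)·(-0.1667)) / 5 = 18.8333/5 = 3.7667

S is symmetric (S[j,i] = S[i,j]). Assembling:

S = [[0.9667, 0.3667],
 [0.3667, 3.7667]]


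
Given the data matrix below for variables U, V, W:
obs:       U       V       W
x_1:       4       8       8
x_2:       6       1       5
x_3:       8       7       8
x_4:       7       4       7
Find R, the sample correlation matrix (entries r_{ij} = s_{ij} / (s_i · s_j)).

Step 1 — column means:
  mean(U) = (4 + 6 + 8 + 7) / 4 = 25/4 = 6.25
  mean(V) = (8 + 1 + 7 + 4) / 4 = 20/4 = 5
  mean(W) = (8 + 5 + 8 + 7) / 4 = 28/4 = 7

Step 2 — sample variances and covariances s[i,j] = (1/(n-1)) · Σ_k (x_{k,i} - mean_i) · (x_{k,j} - mean_j), with n-1 = 3:
  s[U,U] = ((-2.25)·(-2.25) + (-0.25)·(-0.25) + (1.75)·(1.75) + (0.75)·(0.75)) / 3 = 8.75/3 = 2.9167
  s[U,V] = ((-2.25)·(3) + (-0.25)·(-4) + (1.75)·(2) + (0.75)·(-1)) / 3 = -3/3 = -1
  s[U,W] = ((-2.25)·(1) + (-0.25)·(-2) + (1.75)·(1) + (0.75)·(0)) / 3 = 0/3 = 0
  s[V,V] = ((3)·(3) + (-4)·(-4) + (2)·(2) + (-1)·(-1)) / 3 = 30/3 = 10
  s[V,W] = ((3)·(1) + (-4)·(-2) + (2)·(1) + (-1)·(0)) / 3 = 13/3 = 4.3333
  s[W,W] = ((1)·(1) + (-2)·(-2) + (1)·(1) + (0)·(0)) / 3 = 6/3 = 2
  Sample standard deviations s_i = √(s[i,i]):
  s(U) = √(2.9167) = 1.7078
  s(V) = √(10) = 3.1623
  s(W) = √(2) = 1.4142

Step 3 — r_{ij} = s_{ij} / (s_i · s_j):
  r[U,U] = 1 (diagonal).
  r[U,V] = -1 / (1.7078 · 3.1623) = -1 / 5.4006 = -0.1852
  r[U,W] = 0 / (1.7078 · 1.4142) = 0 / 2.4152 = 0
  r[V,V] = 1 (diagonal).
  r[V,W] = 4.3333 / (3.1623 · 1.4142) = 4.3333 / 4.4721 = 0.969
  r[W,W] = 1 (diagonal).

R is symmetric with unit diagonal. Assembling:

R = [[1, -0.1852, 0],
 [-0.1852, 1, 0.969],
 [0, 0.969, 1]]


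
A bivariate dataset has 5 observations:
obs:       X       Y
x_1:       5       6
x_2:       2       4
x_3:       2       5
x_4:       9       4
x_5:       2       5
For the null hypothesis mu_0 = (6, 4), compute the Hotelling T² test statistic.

Step 1 — sample mean vector:
  mean(X) = (5 + 2 + 2 + 9 + 2) / 5 = 20/5 = 4
  mean(Y) = (6 + 4 + 5 + 4 + 5) / 5 = 24/5 = 4.8
  x̄ = (4, 4.8),  deviation x̄ - mu_0 = (4, 4.8) - (6, 4) = (-2, 0.8).

Step 2 — sample covariance matrix, S[i,j] = (1/(n-1)) · Σ_k (x_{k,i} - mean_i) · (x_{k,j} - mean_j), divisor n-1 = 4:
  S[X,X] = ((1)·(1) + (-2)·(-2) + (-2)·(-2) + (5)·(5) + (-2)·(-2)) / 4 = 38/4 = 9.5
  S[X,Y] = ((1)·(1.2) + (-2)·(-0.8) + (-2)·(0.2) + (5)·(-0.8) + (-2)·(0.2)) / 4 = -2/4 = -0.5
  S[Y,Y] = ((1.2)·(1.2) + (-0.8)·(-0.8) + (0.2)·(0.2) + (-0.8)·(-0.8) + (0.2)·(0.2)) / 4 = 2.8/4 = 0.7
  S = [[9.5, -0.5],
 [-0.5, 0.7]].

Step 3 — invert S. det(S) = 9.5·0.7 - (-0.5)² = 6.4.
  S^{-1} = (1/det) · [[d, -b], [-b, a]] = [[0.1094, 0.0781],
 [0.0781, 1.4844]].

Step 4 — quadratic form (x̄ - mu_0)^T · S^{-1} · (x̄ - mu_0):
  S^{-1} · (x̄ - mu_0) = (-0.1562, 1.0312),
  (x̄ - mu_0)^T · [...] = (-2)·(-0.1562) + (0.8)·(1.0312) = 1.1375.

Step 5 — scale by n: T² = 5 · 1.1375 = 5.6875.

T² ≈ 5.6875


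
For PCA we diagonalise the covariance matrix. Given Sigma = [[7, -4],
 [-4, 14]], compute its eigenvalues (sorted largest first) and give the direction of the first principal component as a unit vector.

Step 1 — characteristic polynomial of 2×2 Sigma:
  det(Sigma - λI) = λ² - trace · λ + det = 0.
  trace = 7 + 14 = 21, det = 7·14 - (-4)² = 82.
Step 2 — discriminant:
  Δ = trace² - 4·det = 441 - 328 = 113.
Step 3 — eigenvalues:
  λ = (trace ± √Δ)/2 = (21 ± 10.6301)/2,
  λ_1 = 15.8151,  λ_2 = 5.1849.

Step 4 — unit eigenvector for λ_1: solve (Sigma - λ_1 I)v = 0. First row:
  (7 - 15.8151)·v_x + (-4)·v_y = 0, i.e. (-8.8151)·v_x + (-4)·v_y = 0,
  so v ∝ (b, λ_1 - a) = (-4, 8.8151); multiply by -1 so the first entry is positive: u = (4, -8.8151).
  ||u|| = √((4)² + (-8.8151)²) = √(93.7055) ≈ 9.6802,
  v_1 = u/||u|| ≈ (0.4132, -0.9106) (||v_1|| = 1).

λ_1 = 15.8151,  λ_2 = 5.1849;  v_1 ≈ (0.4132, -0.9106)


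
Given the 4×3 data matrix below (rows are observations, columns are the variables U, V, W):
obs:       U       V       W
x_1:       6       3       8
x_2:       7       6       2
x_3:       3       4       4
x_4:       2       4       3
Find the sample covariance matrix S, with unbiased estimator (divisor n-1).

Step 1 — column means:
  mean(U) = (6 + 7 + 3 + 2) / 4 = 18/4 = 4.5
  mean(V) = (3 + 6 + 4 + 4) / 4 = 17/4 = 4.25
  mean(W) = (8 + 2 + 4 + 3) / 4 = 17/4 = 4.25

Step 2 — sample covariance S[i,j] = (1/(n-1)) · Σ_k (x_{k,i} - mean_i) · (x_{k,j} - mean_j), with n-1 = 3.
  S[U,U] = ((1.5)·(1.5) + (2.5)·(2.5) + (-1.5)·(-1.5) + (-2.5)·(-2.5)) / 3 = 17/3 = 5.6667
  S[U,V] = ((1.5)·(-1.25) + (2.5)·(1.75) + (-1.5)·(-0.25) + (-2.5)·(-0.25)) / 3 = 3.5/3 = 1.1667
  S[U,W] = ((1.5)·(3.75) + (2.5)·(-2.25) + (-1.5)·(-0.25) + (-2.5)·(-1.25)) / 3 = 3.5/3 = 1.1667
  S[V,V] = ((-1.25)·(-1.25) + (1.75)·(1.75) + (-0.25)·(-0.25) + (-0.25)·(-0.25)) / 3 = 4.75/3 = 1.5833
  S[V,W] = ((-1.25)·(3.75) + (1.75)·(-2.25) + (-0.25)·(-0.25) + (-0.25)·(-1.25)) / 3 = -8.25/3 = -2.75
  S[W,W] = ((3.75)·(3.75) + (-2.25)·(-2.25) + (-0.25)·(-0.25) + (-1.25)·(-1.25)) / 3 = 20.75/3 = 6.9167

S is symmetric (S[j,i] = S[i,j]). Assembling:

S = [[5.6667, 1.1667, 1.1667],
 [1.1667, 1.5833, -2.75],
 [1.1667, -2.75, 6.9167]]


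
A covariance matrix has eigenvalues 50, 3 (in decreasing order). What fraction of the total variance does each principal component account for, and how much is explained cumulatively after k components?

Step 1 — total variance = trace(Sigma) = Σ λ_i = 50 + 3 = 53.

Step 2 — fraction explained by component i = λ_i / Σ λ:
  PC1: 50/53 = 0.9434
  PC2: 3/53 = 0.0566

Step 3 — cumulative fraction after k components = (λ_1 + ... + λ_k) / Σ λ:
  k = 1: 50/53 = 0.9434
  k = 2: (50 + 3)/53 = 53/53 = 1

Summary (fraction, with percent):

explained: PC1 0.9434 (94.34%), PC2 0.0566 (5.66%);  cumulative: 0.9434, 1


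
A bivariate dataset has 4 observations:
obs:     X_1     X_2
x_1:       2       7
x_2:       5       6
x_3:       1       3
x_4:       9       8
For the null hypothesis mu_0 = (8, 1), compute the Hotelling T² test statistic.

Step 1 — sample mean vector:
  mean(X_1) = (2 + 5 + 1 + 9) / 4 = 17/4 = 4.25
  mean(X_2) = (7 + 6 + 3 + 8) / 4 = 24/4 = 6
  x̄ = (4.25, 6),  deviation x̄ - mu_0 = (4.25, 6) - (8, 1) = (-3.75, 5).

Step 2 — sample covariance matrix, S[i,j] = (1/(n-1)) · Σ_k (x_{k,i} - mean_i) · (x_{k,j} - mean_j), divisor n-1 = 3:
  S[X_1,X_1] = ((-2.25)·(-2.25) + (0.75)·(0.75) + (-3.25)·(-3.25) + (4.75)·(4.75)) / 3 = 38.75/3 = 12.9167
  S[X_1,X_2] = ((-2.25)·(1) + (0.75)·(0) + (-3.25)·(-3) + (4.75)·(2)) / 3 = 17/3 = 5.6667
  S[X_2,X_2] = ((1)·(1) + (0)·(0) + (-3)·(-3) + (2)·(2)) / 3 = 14/3 = 4.6667
  S = [[12.9167, 5.6667],
 [5.6667, 4.6667]].

Step 3 — invert S. det(S) = 12.9167·4.6667 - (5.6667)² = 28.1667.
  S^{-1} = (1/det) · [[d, -b], [-b, a]] = [[0.1657, -0.2012],
 [-0.2012, 0.4586]].

Step 4 — quadratic form (x̄ - mu_0)^T · S^{-1} · (x̄ - mu_0):
  S^{-1} · (x̄ - mu_0) = (-1.6272, 3.0473),
  (x̄ - mu_0)^T · [...] = (-3.75)·(-1.6272) + (5)·(3.0473) = 21.3388.

Step 5 — scale by n: T² = 4 · 21.3388 = 85.355.

T² ≈ 85.355


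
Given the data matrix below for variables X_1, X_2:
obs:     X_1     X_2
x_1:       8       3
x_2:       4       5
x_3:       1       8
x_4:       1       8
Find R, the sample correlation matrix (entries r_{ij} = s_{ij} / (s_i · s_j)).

Step 1 — column means:
  mean(X_1) = (8 + 4 + 1 + 1) / 4 = 14/4 = 3.5
  mean(X_2) = (3 + 5 + 8 + 8) / 4 = 24/4 = 6

Step 2 — sample variances and covariances s[i,j] = (1/(n-1)) · Σ_k (x_{k,i} - mean_i) · (x_{k,j} - mean_j), with n-1 = 3:
  s[X_1,X_1] = ((4.5)·(4.5) + (0.5)·(0.5) + (-2.5)·(-2.5) + (-2.5)·(-2.5)) / 3 = 33/3 = 11
  s[X_1,X_2] = ((4.5)·(-3) + (0.5)·(-1) + (-2.5)·(2) + (-2.5)·(2)) / 3 = -24/3 = -8
  s[X_2,X_2] = ((-3)·(-3) + (-1)·(-1) + (2)·(2) + (2)·(2)) / 3 = 18/3 = 6
  Sample standard deviations s_i = √(s[i,i]):
  s(X_1) = √(11) = 3.3166
  s(X_2) = √(6) = 2.4495

Step 3 — r_{ij} = s_{ij} / (s_i · s_j):
  r[X_1,X_1] = 1 (diagonal).
  r[X_1,X_2] = -8 / (3.3166 · 2.4495) = -8 / 8.124 = -0.9847
  r[X_2,X_2] = 1 (diagonal).

R is symmetric with unit diagonal. Assembling:

R = [[1, -0.9847],
 [-0.9847, 1]]


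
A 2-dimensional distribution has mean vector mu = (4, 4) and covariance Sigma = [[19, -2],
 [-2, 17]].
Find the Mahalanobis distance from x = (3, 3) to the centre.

Step 1 — centre the observation: (x - mu) = (-1, -1).

Step 2 — invert Sigma. det(Sigma) = 19·17 - (-2)² = 319.
  Sigma^{-1} = (1/det) · [[d, -b], [-b, a]] = [[0.0533, 0.0063],
 [0.0063, 0.0596]].

Step 3 — form the quadratic (x - mu)^T · Sigma^{-1} · (x - mu):
  Sigma^{-1} · (x - mu) = (-0.0596, -0.0658).
  (x - mu)^T · [Sigma^{-1} · (x - mu)] = (-1)·(-0.0596) + (-1)·(-0.0658) = 0.1254.

Step 4 — take square root: d = √(0.1254) ≈ 0.3541.

d(x, mu) = √(0.1254) ≈ 0.3541
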